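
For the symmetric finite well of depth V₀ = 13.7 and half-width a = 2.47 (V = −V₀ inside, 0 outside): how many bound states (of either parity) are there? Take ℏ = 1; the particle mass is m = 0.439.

The dimensionless depth is z₀ = a√(2mV₀)/ℏ = 2.47 × √(12.03) = 8.567.
A new bound state (alternating even/odd) appears each time z₀ passes a multiple of π/2, so N = ⌊2z₀/π⌋ + 1 = ⌊5.454⌋ + 1 = 6.

N = 6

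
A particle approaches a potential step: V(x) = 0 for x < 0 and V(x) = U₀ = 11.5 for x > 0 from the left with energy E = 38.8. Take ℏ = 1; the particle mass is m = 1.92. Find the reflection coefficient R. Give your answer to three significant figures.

The wavenumbers are k₁ = √(2mE)/ℏ = 12.21 on the left and k₂ = √(2m(E − U₀))/ℏ = 10.24 on the right.
Matching ψ and ψ′ at x = 0 gives r = (k₁ − k₂)/(k₁ + k₂), so R = r² = 0.007684 and T = 1 − R = 0.9923.

R = 0.00768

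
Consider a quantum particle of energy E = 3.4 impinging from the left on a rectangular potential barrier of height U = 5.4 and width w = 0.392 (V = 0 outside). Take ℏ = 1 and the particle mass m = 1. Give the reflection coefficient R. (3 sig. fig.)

R = 0.446

E < U: inside the barrier ψ ∝ e^{±κx} with κ = √(2m(U − E))/ℏ = 2.000.
κw = 0.7840, sinh(κw) = 0.8668.
The exact tunnelling result is T⁻¹ = 1 + U² sinh²(κw) / [4E(U − E)] = 1.806, so T = 0.554.
R = 1 − T = 0.446.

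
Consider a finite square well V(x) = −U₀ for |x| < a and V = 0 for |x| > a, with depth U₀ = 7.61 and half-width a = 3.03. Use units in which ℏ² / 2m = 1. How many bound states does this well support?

The dimensionless depth is z₀ = a√(2mU₀)/ℏ = 3.03 × √(7.610) = 8.359.
A new bound state (alternating even/odd) appears each time z₀ passes a multiple of π/2, so N = ⌊2z₀/π⌋ + 1 = ⌊5.321⌋ + 1 = 6.

N = 6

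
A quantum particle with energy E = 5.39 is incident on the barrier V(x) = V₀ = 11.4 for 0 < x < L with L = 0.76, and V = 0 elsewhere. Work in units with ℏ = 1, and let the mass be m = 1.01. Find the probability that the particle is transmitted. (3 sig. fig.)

Since E < V₀ the interior solution is evanescent with decay constant κ = √(2m(V₀ − E))/ℏ = 3.484.
κL = 2.648, sinh(κL) = 7.028.
Matching ψ, ψ′ at both faces gives T = [1 + V₀² sinh²(κL) / (4E(V₀ − E))]⁻¹ = 1/50.54 = 0.0198.

T = 0.0198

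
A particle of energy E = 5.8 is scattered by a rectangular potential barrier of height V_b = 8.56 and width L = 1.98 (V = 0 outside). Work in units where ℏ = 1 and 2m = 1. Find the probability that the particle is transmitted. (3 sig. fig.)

T = 0.00485

E < V_b: inside the barrier ψ ∝ e^{±κx} with κ = √(2m(V_b − E))/ℏ = 1.661.
κL = 3.289, sinh(κL) = 13.40.
Matching ψ, ψ′ at both faces gives T = [1 + V_b² sinh²(κL) / (4E(V_b − E))]⁻¹ = 1/206.3 = 0.00485.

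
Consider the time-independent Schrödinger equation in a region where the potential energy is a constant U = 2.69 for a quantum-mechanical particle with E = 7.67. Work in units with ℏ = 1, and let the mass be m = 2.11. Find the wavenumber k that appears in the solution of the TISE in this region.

With E > U the solution is oscillatory, ψ ∝ e^{±ikx} with k = √(2m(E − U))/ℏ.
k = √(2 × 2.11 × 4.98) = 4.584.

k = 4.58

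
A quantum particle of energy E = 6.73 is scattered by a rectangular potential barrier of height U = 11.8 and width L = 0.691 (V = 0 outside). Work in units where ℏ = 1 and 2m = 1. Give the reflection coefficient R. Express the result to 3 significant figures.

R = 0.839

Since E < U the interior solution is evanescent with decay constant κ = √(2m(U − E))/ℏ = 2.252.
κL = 1.556, sinh(κL) = 2.264.
The exact tunnelling result is T⁻¹ = 1 + U² sinh²(κL) / [4E(U − E)] = 6.230, so T = 0.161.
R = 1 − T = 0.839.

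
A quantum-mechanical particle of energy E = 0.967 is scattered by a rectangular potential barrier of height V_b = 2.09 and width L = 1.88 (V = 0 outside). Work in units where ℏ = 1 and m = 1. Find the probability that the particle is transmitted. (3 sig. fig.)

T = 0.0141

E < V_b: inside the barrier ψ ∝ e^{±κx} with κ = √(2m(V_b − E))/ℏ = 1.499.
κL = 2.817, sinh(κL) = 8.338.
Matching ψ, ψ′ at both faces gives T = [1 + V_b² sinh²(κL) / (4E(V_b − E))]⁻¹ = 1/70.90 = 0.0141.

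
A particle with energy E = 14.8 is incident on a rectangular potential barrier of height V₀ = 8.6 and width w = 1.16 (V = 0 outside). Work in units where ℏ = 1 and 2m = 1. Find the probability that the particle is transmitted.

E > V₀: inside the barrier k₂ = √(2m(E − V₀))/ℏ = 2.490, k₂w = 2.888.
T = [1 + V₀² sin²(k₂w) / (4E(E − V₀))]⁻¹ = 1/1.013 = 0.988.

T = 0.988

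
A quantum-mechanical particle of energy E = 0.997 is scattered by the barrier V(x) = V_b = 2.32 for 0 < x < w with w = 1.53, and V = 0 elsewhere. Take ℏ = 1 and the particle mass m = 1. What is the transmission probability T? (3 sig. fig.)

T = 0.0267

E < V_b: inside the barrier ψ ∝ e^{±κx} with κ = √(2m(V_b − E))/ℏ = 1.627.
κw = 2.489, sinh(κw) = 5.982.
Matching ψ, ψ′ at both faces gives T = [1 + V_b² sinh²(κw) / (4E(V_b − E))]⁻¹ = 1/37.50 = 0.0267.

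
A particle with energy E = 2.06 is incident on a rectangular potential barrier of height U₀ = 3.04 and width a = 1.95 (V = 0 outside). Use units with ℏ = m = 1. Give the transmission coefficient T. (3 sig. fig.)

E < U₀: inside the barrier ψ ∝ e^{±κx} with κ = √(2m(U₀ − E))/ℏ = 1.400.
κa = 2.730, sinh(κa) = 7.634.
The exact tunnelling result is T⁻¹ = 1 + U₀² sinh²(κa) / [4E(U₀ − E)] = 67.69, so T = 0.0148.

T = 0.0148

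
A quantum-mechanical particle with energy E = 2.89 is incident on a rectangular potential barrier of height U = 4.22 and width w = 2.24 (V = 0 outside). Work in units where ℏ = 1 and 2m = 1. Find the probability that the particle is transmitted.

T = 0.0195

Since E < U the interior solution is evanescent with decay constant κ = √(2m(U − E))/ℏ = 1.153.
κw = 2.583, sinh(κw) = 6.583.
Matching ψ, ψ′ at both faces gives T = [1 + U² sinh²(κw) / (4E(U − E))]⁻¹ = 1/51.19 = 0.0195.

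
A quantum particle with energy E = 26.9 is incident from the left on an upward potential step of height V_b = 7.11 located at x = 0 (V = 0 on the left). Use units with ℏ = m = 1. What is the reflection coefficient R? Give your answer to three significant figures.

On each side the TISE gives plane waves with k = √(2m(E − V))/ℏ: k₁ = √(2·1·26.9) = 7.335, k₂ = √(2·1·19.79) = 6.291.
Matching ψ and ψ′ at x = 0 gives r = (k₁ − k₂)/(k₁ + k₂), so R = r² = 0.005866 and T = 1 − R = 0.9941.

R = 0.00587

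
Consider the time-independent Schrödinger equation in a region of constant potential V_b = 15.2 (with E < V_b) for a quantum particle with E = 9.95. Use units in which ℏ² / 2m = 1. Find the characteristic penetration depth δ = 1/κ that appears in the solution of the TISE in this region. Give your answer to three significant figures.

δ = 0.436

Since E < V_b the TISE in this region is ψ'' = κ²ψ with κ = √(2m(V_b − E))/ℏ.
κ = √(2 × 0.5 × 5.25) = 2.291. The penetration depth is δ = 1/κ = 0.436.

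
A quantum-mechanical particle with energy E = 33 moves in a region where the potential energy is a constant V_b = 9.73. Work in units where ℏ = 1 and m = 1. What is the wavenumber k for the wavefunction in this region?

With E > V_b the solution is oscillatory, ψ ∝ e^{±ikx} with k = √(2m(E − V_b))/ℏ.
k = √(2 × 1 × 23.27) = 6.822.

k = 6.82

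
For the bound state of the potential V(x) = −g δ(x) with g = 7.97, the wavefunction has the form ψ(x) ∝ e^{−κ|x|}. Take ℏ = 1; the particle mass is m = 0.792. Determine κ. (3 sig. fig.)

κ = 6.31

Integrating the TISE across x = 0 gives the cusp condition ψ'(0⁺) − ψ'(0⁻) = −(2mg/ℏ²)ψ(0).
With ψ ∝ e^{−κ|x|} this yields −2κ = −2mg/ℏ², so κ = mg/ℏ² = 6.312.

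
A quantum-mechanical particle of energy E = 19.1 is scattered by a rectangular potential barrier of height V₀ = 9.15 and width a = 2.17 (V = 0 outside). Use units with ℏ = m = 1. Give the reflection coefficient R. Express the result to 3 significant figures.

Above the barrier the interior wavenumber is k₂ = √(2m(E − V₀))/ℏ = 4.461, giving phase k₂a = 9.680.
Matching at both interfaces gives T⁻¹ = 1 + V₀² sin²(k₂a) / [4E(E − V₀)] = 1.007, hence T = 0.993.
R = 1 − T = 0.00698.

R = 0.00698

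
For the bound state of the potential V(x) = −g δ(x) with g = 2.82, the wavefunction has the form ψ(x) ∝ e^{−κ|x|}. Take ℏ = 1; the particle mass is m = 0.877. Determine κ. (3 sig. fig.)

Integrating the TISE across x = 0 gives the cusp condition ψ'(0⁺) − ψ'(0⁻) = −(2mg/ℏ²)ψ(0).
With ψ ∝ e^{−κ|x|} this yields −2κ = −2mg/ℏ², so κ = mg/ℏ² = 2.473.

κ = 2.47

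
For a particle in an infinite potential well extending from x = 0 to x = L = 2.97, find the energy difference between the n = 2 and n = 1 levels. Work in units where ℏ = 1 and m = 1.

ΔE = 1.68

E_n = n²π²ℏ²/(2mL²), so ΔE = (2² − 1²) π²ℏ²/(2mL²).
ΔE = 3 × π² / (2 × 1 × 2.97²) = 1.678.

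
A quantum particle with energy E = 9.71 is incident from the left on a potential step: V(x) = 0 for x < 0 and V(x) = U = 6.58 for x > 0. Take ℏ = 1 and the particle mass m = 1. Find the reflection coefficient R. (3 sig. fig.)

The wavenumbers are k₁ = √(2mE)/ℏ = 4.407 on the left and k₂ = √(2m(E − U))/ℏ = 2.502 on the right.
Matching ψ and ψ′ at x = 0 gives r = (k₁ − k₂)/(k₁ + k₂), so R = r² = 0.07601 and T = 1 − R = 0.9240.

R = 0.0760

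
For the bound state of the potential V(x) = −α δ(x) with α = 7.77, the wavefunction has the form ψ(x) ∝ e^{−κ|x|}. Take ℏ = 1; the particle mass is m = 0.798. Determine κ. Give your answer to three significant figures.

κ = 6.20

Integrating the TISE across x = 0 gives the cusp condition ψ'(0⁺) − ψ'(0⁻) = −(2mα/ℏ²)ψ(0).
With ψ ∝ e^{−κ|x|} this yields −2κ = −2mα/ℏ², so κ = mα/ℏ² = 6.200.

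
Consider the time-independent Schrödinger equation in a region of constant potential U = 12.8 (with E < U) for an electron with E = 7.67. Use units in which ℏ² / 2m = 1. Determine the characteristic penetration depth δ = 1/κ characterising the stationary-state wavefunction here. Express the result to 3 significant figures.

Since E < U the TISE in this region is ψ'' = κ²ψ with κ = √(2m(U − E))/ℏ.
κ = √(2 × 0.5 × 5.13) = 2.265. The penetration depth is δ = 1/κ = 0.442.

δ = 0.442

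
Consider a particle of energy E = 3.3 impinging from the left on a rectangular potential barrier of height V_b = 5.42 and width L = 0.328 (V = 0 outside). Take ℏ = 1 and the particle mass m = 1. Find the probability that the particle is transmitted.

E < V_b: inside the barrier ψ ∝ e^{±κx} with κ = √(2m(V_b − E))/ℏ = 2.059.
κL = 0.6754, sinh(κL) = 0.7279.
The exact tunnelling result is T⁻¹ = 1 + V_b² sinh²(κL) / [4E(V_b − E)] = 1.556, so T = 0.643.

T = 0.643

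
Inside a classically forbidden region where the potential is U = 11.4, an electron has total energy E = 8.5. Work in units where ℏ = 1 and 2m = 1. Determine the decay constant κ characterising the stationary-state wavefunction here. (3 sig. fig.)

Since E < U the TISE in this region is ψ'' = κ²ψ with κ = √(2m(U − E))/ℏ.
κ = √(2 × 0.5 × 2.9) = 1.703.

κ = 1.70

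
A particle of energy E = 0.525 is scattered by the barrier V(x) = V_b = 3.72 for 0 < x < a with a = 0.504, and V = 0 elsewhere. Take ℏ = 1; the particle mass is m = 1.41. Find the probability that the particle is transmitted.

Since E < V_b the interior solution is evanescent with decay constant κ = √(2m(V_b − E))/ℏ = 3.002.
κa = 1.513, sinh(κa) = 2.160.
The exact tunnelling result is T⁻¹ = 1 + V_b² sinh²(κa) / [4E(V_b − E)] = 10.62, so T = 0.0942.

T = 0.0942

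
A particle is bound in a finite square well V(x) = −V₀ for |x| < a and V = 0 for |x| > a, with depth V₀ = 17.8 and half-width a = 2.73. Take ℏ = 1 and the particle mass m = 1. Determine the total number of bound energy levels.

The dimensionless depth is z₀ = a√(2mV₀)/ℏ = 2.73 × √(35.60) = 16.29.
The even/odd transcendental equations gain one root per π/2 in z₀, giving N = 1 + ⌊2z₀/π⌋ = 1 + ⌊10.37⌋ = 11.

N = 11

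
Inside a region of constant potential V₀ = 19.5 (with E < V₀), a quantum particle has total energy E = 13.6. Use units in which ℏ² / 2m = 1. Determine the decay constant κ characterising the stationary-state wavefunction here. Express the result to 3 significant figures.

Since E < V₀ the TISE in this region is ψ'' = κ²ψ with κ = √(2m(V₀ − E))/ℏ.
κ = √(2 × 0.5 × 5.9) = 2.429.

κ = 2.43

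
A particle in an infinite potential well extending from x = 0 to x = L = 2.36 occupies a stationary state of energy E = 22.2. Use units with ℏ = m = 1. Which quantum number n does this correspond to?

n = 5

From E_n = n²π²ℏ²/(2mL²) invert to n = √(2mL²E)/(πℏ).
n = (2.36/π) × √(2 × 1 × 22.2) = 5.006 → n = 5.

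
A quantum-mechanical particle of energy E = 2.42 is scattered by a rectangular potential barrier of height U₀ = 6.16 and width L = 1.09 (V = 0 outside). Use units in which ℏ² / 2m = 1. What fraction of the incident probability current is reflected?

R = 0.945

Since E < U₀ the interior solution is evanescent with decay constant κ = √(2m(U₀ − E))/ℏ = 1.934.
κL = 2.108, sinh(κL) = 4.055.
The exact tunnelling result is T⁻¹ = 1 + U₀² sinh²(κL) / [4E(U₀ − E)] = 18.23, so T = 0.0548.
R = 1 − T = 0.945.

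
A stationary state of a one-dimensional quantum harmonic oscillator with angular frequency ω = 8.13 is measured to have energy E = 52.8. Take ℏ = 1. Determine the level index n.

n = 6

E_n = ℏω(n + ½) ⇒ n = E/(ℏω) − ½ = 52.8/8.13 − 0.5 = 5.994 → n = 6.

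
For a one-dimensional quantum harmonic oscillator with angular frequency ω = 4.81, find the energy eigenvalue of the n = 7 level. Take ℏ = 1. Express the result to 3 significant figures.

Using E_n = (n + ½)ℏω: E_7 = 7.5 × 4.81 = 36.08.

E = 36.1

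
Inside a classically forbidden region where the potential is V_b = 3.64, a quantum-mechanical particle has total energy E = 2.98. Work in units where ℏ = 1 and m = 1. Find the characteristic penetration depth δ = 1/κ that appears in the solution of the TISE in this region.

δ = 0.870

Since E < V_b the TISE in this region is ψ'' = κ²ψ with κ = √(2m(V_b − E))/ℏ.
κ = √(2 × 1 × 0.66) = 1.149. The penetration depth is δ = 1/κ = 0.870.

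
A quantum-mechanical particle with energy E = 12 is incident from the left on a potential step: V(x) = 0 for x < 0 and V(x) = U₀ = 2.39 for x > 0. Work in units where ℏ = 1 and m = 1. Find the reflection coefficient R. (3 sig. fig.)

On each side the TISE gives plane waves with k = √(2m(E − V))/ℏ: k₁ = √(2·1·12) = 4.899, k₂ = √(2·1·9.61) = 4.384.
Continuity of ψ and ψ′ at the step yields the reflection amplitude r = (k₁ − k₂)/(k₁ + k₂) = 0.05547; thus R = |r|² = 0.003077, T = 0.9969.

R = 0.00308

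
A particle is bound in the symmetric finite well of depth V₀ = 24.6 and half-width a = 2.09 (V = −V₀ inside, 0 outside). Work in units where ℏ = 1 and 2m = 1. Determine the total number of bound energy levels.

The dimensionless depth is z₀ = a√(2mV₀)/ℏ = 2.09 × √(24.60) = 10.37.
A new bound state (alternating even/odd) appears each time z₀ passes a multiple of π/2, so N = ⌊2z₀/π⌋ + 1 = ⌊6.599⌋ + 1 = 7.

N = 7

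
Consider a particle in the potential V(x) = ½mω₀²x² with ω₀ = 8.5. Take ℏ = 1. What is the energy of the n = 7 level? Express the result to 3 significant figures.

E = 63.8

Using E_n = (n + ½)ℏω₀: E_7 = 7.5 × 8.5 = 63.75.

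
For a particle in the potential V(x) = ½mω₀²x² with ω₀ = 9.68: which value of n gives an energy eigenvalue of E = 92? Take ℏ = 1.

n = 9

E_n = ℏω₀(n + ½) ⇒ n = E/(ℏω₀) − ½ = 92/9.68 − 0.5 = 9.004 → n = 9.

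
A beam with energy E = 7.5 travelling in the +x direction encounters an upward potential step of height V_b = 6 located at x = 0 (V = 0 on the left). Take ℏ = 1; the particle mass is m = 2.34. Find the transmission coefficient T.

The wavenumbers are k₁ = √(2mE)/ℏ = 5.925 on the left and k₂ = √(2m(E − V_b))/ℏ = 2.650 on the right.
Matching ψ and ψ′ at x = 0 gives r = (k₁ − k₂)/(k₁ + k₂), so R = r² = 0.1459 and T = 1 − R = 0.8541.

T = 0.854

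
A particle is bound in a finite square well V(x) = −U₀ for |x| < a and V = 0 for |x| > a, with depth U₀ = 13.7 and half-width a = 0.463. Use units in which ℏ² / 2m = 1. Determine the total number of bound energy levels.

N = 2

The dimensionless depth is z₀ = a√(2mU₀)/ℏ = 0.463 × √(13.70) = 1.714.
A new bound state (alternating even/odd) appears each time z₀ passes a multiple of π/2, so N = ⌊2z₀/π⌋ + 1 = ⌊1.091⌋ + 1 = 2.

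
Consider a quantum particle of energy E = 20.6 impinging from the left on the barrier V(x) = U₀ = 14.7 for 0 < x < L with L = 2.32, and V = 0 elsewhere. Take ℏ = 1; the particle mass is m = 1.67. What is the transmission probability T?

Above the barrier the interior wavenumber is k₂ = √(2m(E − U₀))/ℏ = 4.439, giving phase k₂L = 10.30.
T = [1 + U₀² sin²(k₂L) / (4E(E − U₀))]⁻¹ = 1/1.261 = 0.793.

T = 0.793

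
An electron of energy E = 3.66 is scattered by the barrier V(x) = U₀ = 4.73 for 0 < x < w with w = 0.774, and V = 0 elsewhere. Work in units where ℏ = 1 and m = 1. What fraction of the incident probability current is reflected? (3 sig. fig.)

R = 0.734

Since E < U₀ the interior solution is evanescent with decay constant κ = √(2m(U₀ − E))/ℏ = 1.463.
κw = 1.132, sinh(κw) = 1.390.
Matching ψ, ψ′ at both faces gives T = [1 + U₀² sinh²(κw) / (4E(U₀ − E))]⁻¹ = 1/3.760 = 0.266.
R = 1 − T = 0.734.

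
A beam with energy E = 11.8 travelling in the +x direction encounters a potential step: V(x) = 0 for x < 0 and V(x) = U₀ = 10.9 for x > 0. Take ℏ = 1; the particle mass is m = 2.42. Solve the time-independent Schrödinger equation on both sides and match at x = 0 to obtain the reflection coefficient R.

R = 0.322

The wavenumbers are k₁ = √(2mE)/ℏ = 7.557 on the left and k₂ = √(2m(E − U₀))/ℏ = 2.087 on the right.
Continuity of ψ and ψ′ at the step yields the reflection amplitude r = (k₁ − k₂)/(k₁ + k₂) = 0.5672; thus R = |r|² = 0.3217, T = 0.6783.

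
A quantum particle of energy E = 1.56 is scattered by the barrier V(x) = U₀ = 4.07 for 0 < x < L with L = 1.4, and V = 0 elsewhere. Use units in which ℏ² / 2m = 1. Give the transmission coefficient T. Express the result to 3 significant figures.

Since E < U₀ the interior solution is evanescent with decay constant κ = √(2m(U₀ − E))/ℏ = 1.584.
κL = 2.218, sinh(κL) = 4.540.
Matching ψ, ψ′ at both faces gives T = [1 + U₀² sinh²(κL) / (4E(U₀ − E))]⁻¹ = 1/22.80 = 0.0439.

T = 0.0439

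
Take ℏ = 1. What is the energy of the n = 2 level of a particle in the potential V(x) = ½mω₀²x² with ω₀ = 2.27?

E = 5.68

Using E_n = (n + ½)ℏω₀: E_2 = 2.5 × 2.27 = 5.675.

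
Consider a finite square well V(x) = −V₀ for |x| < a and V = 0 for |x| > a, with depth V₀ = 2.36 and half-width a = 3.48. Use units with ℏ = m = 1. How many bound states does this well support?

The dimensionless depth is z₀ = a√(2mV₀)/ℏ = 3.48 × √(4.720) = 7.560.
The even/odd transcendental equations gain one root per π/2 in z₀, giving N = 1 + ⌊2z₀/π⌋ = 1 + ⌊4.813⌋ = 5.

N = 5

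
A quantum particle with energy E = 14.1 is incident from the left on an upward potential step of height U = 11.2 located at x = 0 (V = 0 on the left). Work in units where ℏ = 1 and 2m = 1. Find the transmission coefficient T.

T = 0.859

The wavenumbers are k₁ = √(2mE)/ℏ = 3.755 on the left and k₂ = √(2m(E − U))/ℏ = 1.703 on the right.
Continuity of ψ and ψ′ at the step yields the reflection amplitude r = (k₁ − k₂)/(k₁ + k₂) = 0.3760; thus R = |r|² = 0.1414, T = 0.8586.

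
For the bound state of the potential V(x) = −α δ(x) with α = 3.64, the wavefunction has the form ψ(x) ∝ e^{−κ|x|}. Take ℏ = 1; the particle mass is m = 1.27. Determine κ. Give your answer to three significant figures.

Integrating the TISE across x = 0 gives the cusp condition ψ'(0⁺) − ψ'(0⁻) = −(2mα/ℏ²)ψ(0).
With ψ ∝ e^{−κ|x|} this yields −2κ = −2mα/ℏ², so κ = mα/ℏ² = 4.623.

κ = 4.62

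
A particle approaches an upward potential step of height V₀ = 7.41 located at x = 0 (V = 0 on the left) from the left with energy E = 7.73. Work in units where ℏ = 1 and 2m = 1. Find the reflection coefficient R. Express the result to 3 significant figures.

On each side the TISE gives plane waves with k = √(2m(E − V))/ℏ: k₁ = √(2·½·7.73) = 2.780, k₂ = √(2·½·0.32) = 0.5657.
Matching ψ and ψ′ at x = 0 gives r = (k₁ − k₂)/(k₁ + k₂), so R = r² = 0.4381 and T = 1 − R = 0.5619.

R = 0.438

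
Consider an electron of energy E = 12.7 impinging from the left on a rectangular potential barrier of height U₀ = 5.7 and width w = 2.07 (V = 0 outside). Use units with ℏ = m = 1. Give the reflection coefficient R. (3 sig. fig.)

E > U₀: inside the barrier k₂ = √(2m(E − U₀))/ℏ = 3.742, k₂w = 7.745.
T = [1 + U₀² sin²(k₂w) / (4E(E − U₀))]⁻¹ = 1/1.090 = 0.917.
R = 1 − T = 0.0828.

R = 0.0828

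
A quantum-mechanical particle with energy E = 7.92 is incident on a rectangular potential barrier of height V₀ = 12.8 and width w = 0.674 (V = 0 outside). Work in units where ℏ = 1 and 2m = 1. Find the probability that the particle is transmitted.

T = 0.176

Since E < V₀ the interior solution is evanescent with decay constant κ = √(2m(V₀ − E))/ℏ = 2.209.
κw = 1.489, sinh(κw) = 2.103.
The exact tunnelling result is T⁻¹ = 1 + V₀² sinh²(κw) / [4E(V₀ − E)] = 5.688, so T = 0.176.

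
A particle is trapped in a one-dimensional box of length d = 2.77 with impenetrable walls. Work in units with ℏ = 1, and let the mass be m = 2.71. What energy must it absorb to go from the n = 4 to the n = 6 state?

ΔE = 4.75

E_n = n²π²ℏ²/(2md²), so ΔE = (6² − 4²) π²ℏ²/(2md²).
ΔE = 20 × π² / (2 × 2.71 × 2.77²) = 4.746.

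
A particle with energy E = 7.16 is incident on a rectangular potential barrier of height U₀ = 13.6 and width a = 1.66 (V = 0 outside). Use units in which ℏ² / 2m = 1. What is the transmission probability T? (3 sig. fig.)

E < U₀: inside the barrier ψ ∝ e^{±κx} with κ = √(2m(U₀ − E))/ℏ = 2.538.
κa = 4.213, sinh(κa) = 33.76.
The exact tunnelling result is T⁻¹ = 1 + U₀² sinh²(κa) / [4E(U₀ − E)] = 1144, so T = 0.000874.

T = 0.000874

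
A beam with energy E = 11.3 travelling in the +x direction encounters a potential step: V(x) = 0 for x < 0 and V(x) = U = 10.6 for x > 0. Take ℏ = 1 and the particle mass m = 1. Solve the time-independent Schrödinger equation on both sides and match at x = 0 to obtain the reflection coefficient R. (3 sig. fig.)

R = 0.362

On each side the TISE gives plane waves with k = √(2m(E − V))/ℏ: k₁ = √(2·1·11.3) = 4.754, k₂ = √(2·1·0.7) = 1.183.
Continuity of ψ and ψ′ at the step yields the reflection amplitude r = (k₁ − k₂)/(k₁ + k₂) = 0.6014; thus R = |r|² = 0.3617, T = 0.6383.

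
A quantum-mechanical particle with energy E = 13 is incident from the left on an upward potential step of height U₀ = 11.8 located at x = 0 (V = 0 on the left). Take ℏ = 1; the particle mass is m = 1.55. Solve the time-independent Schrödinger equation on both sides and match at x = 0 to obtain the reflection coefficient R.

On each side the TISE gives plane waves with k = √(2m(E − V))/ℏ: k₁ = √(2·1.55·13) = 6.348, k₂ = √(2·1.55·1.2) = 1.929.
Continuity of ψ and ψ′ at the step yields the reflection amplitude r = (k₁ − k₂)/(k₁ + k₂) = 0.5340; thus R = |r|² = 0.2851, T = 0.7149.

R = 0.285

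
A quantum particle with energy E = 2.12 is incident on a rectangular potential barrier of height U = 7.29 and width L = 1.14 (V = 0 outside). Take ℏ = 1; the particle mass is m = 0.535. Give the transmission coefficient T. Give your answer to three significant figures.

T = 0.0154

Since E < U the interior solution is evanescent with decay constant κ = √(2m(U − E))/ℏ = 2.352.
κL = 2.681, sinh(κL) = 7.268.
Matching ψ, ψ′ at both faces gives T = [1 + U² sinh²(κL) / (4E(U − E))]⁻¹ = 1/65.03 = 0.0154.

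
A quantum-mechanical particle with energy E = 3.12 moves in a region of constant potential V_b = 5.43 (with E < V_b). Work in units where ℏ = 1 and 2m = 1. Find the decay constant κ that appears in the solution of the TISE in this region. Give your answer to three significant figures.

κ = 1.52

Since E < V_b the TISE in this region is ψ'' = κ²ψ with κ = √(2m(V_b − E))/ℏ.
κ = √(2 × 0.5 × 2.31) = 1.520.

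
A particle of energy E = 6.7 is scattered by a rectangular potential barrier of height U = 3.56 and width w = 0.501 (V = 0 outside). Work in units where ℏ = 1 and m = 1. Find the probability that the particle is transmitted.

Above the barrier the interior wavenumber is k₂ = √(2m(E − U))/ℏ = 2.506, giving phase k₂w = 1.256.
Matching at both interfaces gives T⁻¹ = 1 + U² sin²(k₂w) / [4E(E − U)] = 1.136, hence T = 0.880.

T = 0.880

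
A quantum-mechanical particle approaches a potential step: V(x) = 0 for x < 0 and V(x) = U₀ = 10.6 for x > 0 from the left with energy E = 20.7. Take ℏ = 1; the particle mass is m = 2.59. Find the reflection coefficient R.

R = 0.0315

The wavenumbers are k₁ = √(2mE)/ℏ = 10.35 on the left and k₂ = √(2m(E − U₀))/ℏ = 7.233 on the right.
Matching ψ and ψ′ at x = 0 gives r = (k₁ − k₂)/(k₁ + k₂), so R = r² = 0.03151 and T = 1 − R = 0.9685.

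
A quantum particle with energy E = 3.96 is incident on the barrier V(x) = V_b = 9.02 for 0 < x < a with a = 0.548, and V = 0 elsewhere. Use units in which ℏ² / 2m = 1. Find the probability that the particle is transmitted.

Since E < V_b the interior solution is evanescent with decay constant κ = √(2m(V_b − E))/ℏ = 2.249.
κa = 1.233, sinh(κa) = 1.569.
The exact tunnelling result is T⁻¹ = 1 + V_b² sinh²(κa) / [4E(V_b − E)] = 3.500, so T = 0.286.

T = 0.286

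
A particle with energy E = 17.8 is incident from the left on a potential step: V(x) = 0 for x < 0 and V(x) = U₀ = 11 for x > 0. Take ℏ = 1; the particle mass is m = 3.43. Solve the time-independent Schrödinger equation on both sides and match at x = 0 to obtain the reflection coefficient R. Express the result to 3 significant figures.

R = 0.0557

The wavenumbers are k₁ = √(2mE)/ℏ = 11.05 on the left and k₂ = √(2m(E − U₀))/ℏ = 6.830 on the right.
Matching ψ and ψ′ at x = 0 gives r = (k₁ − k₂)/(k₁ + k₂), so R = r² = 0.05571 and T = 1 − R = 0.9443.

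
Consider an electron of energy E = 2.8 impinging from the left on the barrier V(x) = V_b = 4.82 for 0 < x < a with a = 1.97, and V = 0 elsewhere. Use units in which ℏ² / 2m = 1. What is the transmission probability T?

Since E < V_b the interior solution is evanescent with decay constant κ = √(2m(V_b − E))/ℏ = 1.421.
κa = 2.800, sinh(κa) = 8.191.
Matching ψ, ψ′ at both faces gives T = [1 + V_b² sinh²(κa) / (4E(V_b − E))]⁻¹ = 1/69.90 = 0.0143.

T = 0.0143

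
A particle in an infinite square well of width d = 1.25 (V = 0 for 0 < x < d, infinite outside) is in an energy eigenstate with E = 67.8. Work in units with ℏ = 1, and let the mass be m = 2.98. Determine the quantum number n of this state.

n = 8

For an infinite well E_n = n²π²ℏ²/(2md²), so n = (d/πℏ)√(2mE).
n = (1.25/π) × √(2 × 2.98 × 67.8) = 7.998 → n = 8.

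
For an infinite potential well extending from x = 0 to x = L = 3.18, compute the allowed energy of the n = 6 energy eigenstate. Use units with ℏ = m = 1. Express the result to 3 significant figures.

E = 17.6

Requiring ψ(0) = ψ(L) = 0 quantises k = nπ/L, hence E_n = ℏ²k²/2m = n²π²ℏ²/(2mL²).
E_6 = 6² × π² / (2 × 1 × 3.18²) = 17.57.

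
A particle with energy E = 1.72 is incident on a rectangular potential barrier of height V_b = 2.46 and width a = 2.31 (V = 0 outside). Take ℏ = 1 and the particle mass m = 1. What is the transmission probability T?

E < V_b: inside the barrier ψ ∝ e^{±κx} with κ = √(2m(V_b − E))/ℏ = 1.217.
κa = 2.810, sinh(κa) = 8.277.
The exact tunnelling result is T⁻¹ = 1 + V_b² sinh²(κa) / [4E(V_b − E)] = 82.43, so T = 0.0121.

T = 0.0121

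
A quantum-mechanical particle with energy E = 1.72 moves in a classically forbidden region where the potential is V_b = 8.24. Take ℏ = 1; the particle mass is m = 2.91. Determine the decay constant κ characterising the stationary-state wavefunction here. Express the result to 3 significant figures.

Since E < V_b the TISE in this region is ψ'' = κ²ψ with κ = √(2m(V_b − E))/ℏ.
κ = √(2 × 2.91 × 6.52) = 6.160.

κ = 6.16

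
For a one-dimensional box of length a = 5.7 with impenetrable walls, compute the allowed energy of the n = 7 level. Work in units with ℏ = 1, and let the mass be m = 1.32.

E = 5.64

Requiring ψ(0) = ψ(a) = 0 quantises k = nπ/a, hence E_n = ℏ²k²/2m = n²π²ℏ²/(2ma²).
E_7 = 7² × π² / (2 × 1.32 × 5.7²) = 5.638.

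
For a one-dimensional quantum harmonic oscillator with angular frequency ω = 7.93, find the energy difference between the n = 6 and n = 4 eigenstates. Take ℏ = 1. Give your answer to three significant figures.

ΔE = 15.9

E_n = ℏω(n + ½), so ΔE = (6 − 4) ℏω = 2 × 7.93 = 15.86.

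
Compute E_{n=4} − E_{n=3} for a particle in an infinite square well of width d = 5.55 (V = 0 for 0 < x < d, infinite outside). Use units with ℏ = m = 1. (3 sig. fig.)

ΔE = 1.12

E_n = n²π²ℏ²/(2md²), so ΔE = (4² − 3²) π²ℏ²/(2md²).
ΔE = 7 × π² / (2 × 1 × 5.55²) = 1.121.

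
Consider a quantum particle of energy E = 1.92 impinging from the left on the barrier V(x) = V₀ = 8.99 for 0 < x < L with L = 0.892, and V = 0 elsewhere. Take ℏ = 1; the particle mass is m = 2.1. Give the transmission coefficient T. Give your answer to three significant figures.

E < V₀: inside the barrier ψ ∝ e^{±κx} with κ = √(2m(V₀ − E))/ℏ = 5.449.
κL = 4.861, sinh(κL) = 64.55.
The exact tunnelling result is T⁻¹ = 1 + V₀² sinh²(κL) / [4E(V₀ − E)] = 6204, so T = 0.000161.

T = 0.000161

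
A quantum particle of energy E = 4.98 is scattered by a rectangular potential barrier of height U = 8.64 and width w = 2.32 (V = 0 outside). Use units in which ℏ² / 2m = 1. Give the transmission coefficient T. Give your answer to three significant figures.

E < U: inside the barrier ψ ∝ e^{±κx} with κ = √(2m(U − E))/ℏ = 1.913.
κw = 4.438, sinh(κw) = 42.31.
The exact tunnelling result is T⁻¹ = 1 + U² sinh²(κw) / [4E(U − E)] = 1834, so T = 0.000545.

T = 0.000545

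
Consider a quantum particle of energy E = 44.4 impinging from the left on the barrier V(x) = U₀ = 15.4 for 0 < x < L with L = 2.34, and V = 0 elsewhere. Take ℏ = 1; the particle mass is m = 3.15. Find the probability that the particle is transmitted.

Above the barrier the interior wavenumber is k₂ = √(2m(E − U₀))/ℏ = 13.52, giving phase k₂L = 31.63.
Matching at both interfaces gives T⁻¹ = 1 + U₀² sin²(k₂L) / [4E(E − U₀)] = 1.002, hence T = 0.998.

T = 0.998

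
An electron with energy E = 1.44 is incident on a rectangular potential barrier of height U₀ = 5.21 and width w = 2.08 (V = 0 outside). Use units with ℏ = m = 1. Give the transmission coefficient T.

Since E < U₀ the interior solution is evanescent with decay constant κ = √(2m(U₀ − E))/ℏ = 2.746.
κw = 5.711, sinh(κw) = 151.2.
Matching ψ, ψ′ at both faces gives T = [1 + U₀² sinh²(κw) / (4E(U₀ − E))]⁻¹ = 1/28560 = 0.0000350.

T = 0.0000350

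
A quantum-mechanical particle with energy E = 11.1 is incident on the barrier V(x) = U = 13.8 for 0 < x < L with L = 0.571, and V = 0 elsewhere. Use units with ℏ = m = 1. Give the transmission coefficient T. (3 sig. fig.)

E < U: inside the barrier ψ ∝ e^{±κx} with κ = √(2m(U − E))/ℏ = 2.324.
κL = 1.327, sinh(κL) = 1.752.
Matching ψ, ψ′ at both faces gives T = [1 + U² sinh²(κL) / (4E(U − E))]⁻¹ = 1/5.876 = 0.170.

T = 0.170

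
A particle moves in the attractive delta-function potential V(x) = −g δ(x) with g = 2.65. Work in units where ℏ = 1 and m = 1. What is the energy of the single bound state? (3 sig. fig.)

E = -3.51

The bound state is ψ(x) = √κ e^{−κ|x|}. The derivative jump ψ'(0⁺) − ψ'(0⁻) = −(2mg/ℏ²)ψ(0) fixes κ = mg/ℏ² = 2.650.
Then E = −ℏ²κ²/(2m) = −mg²/(2ℏ²) = -3.511.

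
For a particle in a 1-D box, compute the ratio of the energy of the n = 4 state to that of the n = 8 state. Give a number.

Since E_n ∝ n², the ratio is (4/8)² = 0.25.

0.25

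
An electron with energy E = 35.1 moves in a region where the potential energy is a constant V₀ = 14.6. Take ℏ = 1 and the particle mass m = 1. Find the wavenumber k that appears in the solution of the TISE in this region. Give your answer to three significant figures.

k = 6.40

With E > V₀ the solution is oscillatory, ψ ∝ e^{±ikx} with k = √(2m(E − V₀))/ℏ.
k = √(2 × 1 × 20.5) = 6.403.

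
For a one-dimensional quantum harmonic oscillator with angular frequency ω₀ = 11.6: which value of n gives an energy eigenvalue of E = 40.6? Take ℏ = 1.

Invert E_n = (n + ½)ℏω₀: n = E/ℏω₀ − ½ = 3.000, so n = 3.

n = 3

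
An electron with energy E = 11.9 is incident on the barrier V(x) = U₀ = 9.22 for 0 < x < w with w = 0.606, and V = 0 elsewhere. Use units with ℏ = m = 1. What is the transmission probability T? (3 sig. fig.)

Above the barrier the interior wavenumber is k₂ = √(2m(E − U₀))/ℏ = 2.315, giving phase k₂w = 1.403.
Matching at both interfaces gives T⁻¹ = 1 + U₀² sin²(k₂w) / [4E(E − U₀)] = 1.648, hence T = 0.607.

T = 0.607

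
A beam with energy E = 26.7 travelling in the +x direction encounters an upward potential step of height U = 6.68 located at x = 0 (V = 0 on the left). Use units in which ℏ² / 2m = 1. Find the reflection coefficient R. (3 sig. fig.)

R = 0.00516

On each side the TISE gives plane waves with k = √(2m(E − V))/ℏ: k₁ = √(2·½·26.7) = 5.167, k₂ = √(2·½·20.02) = 4.474.
Matching ψ and ψ′ at x = 0 gives r = (k₁ − k₂)/(k₁ + k₂), so R = r² = 0.005164 and T = 1 − R = 0.9948.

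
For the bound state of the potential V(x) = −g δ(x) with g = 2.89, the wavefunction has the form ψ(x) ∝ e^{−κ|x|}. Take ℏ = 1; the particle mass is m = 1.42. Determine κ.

κ = 4.10

Integrate −(ℏ²/2m)ψ'' − gδ(x)ψ = Eψ from −ε to +ε: the ψ'' term gives ψ'(0⁺) − ψ'(0⁻) and the δ term gives −(2mg/ℏ²)ψ(0).
With ψ ∝ e^{−κ|x|} this yields −2κ = −2mg/ℏ², so κ = mg/ℏ² = 4.104.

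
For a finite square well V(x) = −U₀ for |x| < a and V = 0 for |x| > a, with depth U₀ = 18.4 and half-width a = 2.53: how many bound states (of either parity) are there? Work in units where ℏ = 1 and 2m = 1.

Define the well-strength parameter z₀ = (a/ℏ)√(2mU₀) = 2.53 × √(2·0.5·18.4) = 10.85.
The even/odd transcendental equations gain one root per π/2 in z₀, giving N = 1 + ⌊2z₀/π⌋ = 1 + ⌊6.909⌋ = 7.

N = 7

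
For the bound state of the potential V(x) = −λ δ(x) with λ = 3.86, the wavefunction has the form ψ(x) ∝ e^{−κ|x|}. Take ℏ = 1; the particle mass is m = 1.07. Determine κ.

κ = 4.13

Integrate −(ℏ²/2m)ψ'' − λδ(x)ψ = Eψ from −ε to +ε: the ψ'' term gives ψ'(0⁺) − ψ'(0⁻) and the δ term gives −(2mλ/ℏ²)ψ(0).
With ψ ∝ e^{−κ|x|} this yields −2κ = −2mλ/ℏ², so κ = mλ/ℏ² = 4.130.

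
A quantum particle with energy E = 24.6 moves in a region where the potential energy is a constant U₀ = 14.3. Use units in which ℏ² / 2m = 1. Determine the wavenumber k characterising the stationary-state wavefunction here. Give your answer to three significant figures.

k = 3.21

With E > U₀ the solution is oscillatory, ψ ∝ e^{±ikx} with k = √(2m(E − U₀))/ℏ.
k = √(2 × 0.5 × 10.3) = 3.209.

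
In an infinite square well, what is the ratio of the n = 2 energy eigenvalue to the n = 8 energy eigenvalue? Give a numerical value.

E_n = n²π²ℏ²/(2mL²) so the ratio is n₂²/n₁² = 4/64 = 0.0625.

0.0625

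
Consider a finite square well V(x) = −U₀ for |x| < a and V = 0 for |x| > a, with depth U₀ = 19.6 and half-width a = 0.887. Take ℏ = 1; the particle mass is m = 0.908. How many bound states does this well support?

The dimensionless depth is z₀ = a√(2mU₀)/ℏ = 0.887 × √(35.59) = 5.292.
The even/odd transcendental equations gain one root per π/2 in z₀, giving N = 1 + ⌊2z₀/π⌋ = 1 + ⌊3.369⌋ = 4.

N = 4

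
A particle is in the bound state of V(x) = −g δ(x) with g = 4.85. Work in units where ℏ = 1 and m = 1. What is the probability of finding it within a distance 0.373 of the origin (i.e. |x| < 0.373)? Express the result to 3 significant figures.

The normalised bound state is ψ = √κ e^{−κ|x|} with κ = mg/ℏ² = 4.850.
P(|x| < d) = ∫_{−d}^{d} κ e^{−2κ|x|} dx = 1 − e^{−2κd} = 1 − e^{−3.618} = 0.9732.

P = 0.973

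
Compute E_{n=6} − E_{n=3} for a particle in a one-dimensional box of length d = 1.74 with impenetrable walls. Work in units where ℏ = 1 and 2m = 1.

E_n = n²π²ℏ²/(2md²), so ΔE = (6² − 3²) π²ℏ²/(2md²).
ΔE = 27 × π² / (2 × 0.5 × 1.74²) = 88.02.

ΔE = 88.0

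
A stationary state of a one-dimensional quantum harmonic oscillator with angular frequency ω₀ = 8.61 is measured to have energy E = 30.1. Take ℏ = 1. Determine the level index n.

n = 3

Invert E_n = (n + ½)ℏω₀: n = E/ℏω₀ − ½ = 2.996, so n = 3.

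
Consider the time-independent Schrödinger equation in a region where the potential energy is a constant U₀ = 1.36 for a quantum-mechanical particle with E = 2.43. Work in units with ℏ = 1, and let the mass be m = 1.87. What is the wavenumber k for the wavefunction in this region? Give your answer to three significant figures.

k = 2.00

With E > U₀ the solution is oscillatory, ψ ∝ e^{±ikx} with k = √(2m(E − U₀))/ℏ.
k = √(2 × 1.87 × 1.07) = 2.000.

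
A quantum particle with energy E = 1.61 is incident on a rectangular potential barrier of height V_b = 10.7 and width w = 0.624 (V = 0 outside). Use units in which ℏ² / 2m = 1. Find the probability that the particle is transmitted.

Since E < V_b the interior solution is evanescent with decay constant κ = √(2m(V_b − E))/ℏ = 3.015.
κw = 1.881, sinh(κw) = 3.205.
The exact tunnelling result is T⁻¹ = 1 + V_b² sinh²(κw) / [4E(V_b − E)] = 21.09, so T = 0.0474.

T = 0.0474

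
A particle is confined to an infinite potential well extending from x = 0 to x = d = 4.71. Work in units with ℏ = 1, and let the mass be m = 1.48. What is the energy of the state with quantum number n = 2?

The infinite-well eigenfunctions ψ_n = √(2/d) sin(nπx/d) vanish at both walls, giving E_n = n²π²ℏ²/(2md²).
E_2 = 2² × π² / (2 × 1.48 × 4.71²) = 0.6012.

E = 0.601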